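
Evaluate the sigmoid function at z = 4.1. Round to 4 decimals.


First, exp(-4.1000) = 0.0166.
Then sigma(z) = 1/(1 + 0.0166) = 0.9837.

0.9837


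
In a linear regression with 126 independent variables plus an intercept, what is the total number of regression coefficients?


Total coefficients = number of predictors + 1 (for the intercept).
= 126 + 1 = 127.

127


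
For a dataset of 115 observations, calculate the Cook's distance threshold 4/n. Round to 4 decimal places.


The threshold is 4/n.
4/115 = 0.0348.

0.0348


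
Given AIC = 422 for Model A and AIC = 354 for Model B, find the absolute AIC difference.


Absolute difference = |422 - 354| = 68.
The model with lower AIC (B) is preferred.

68


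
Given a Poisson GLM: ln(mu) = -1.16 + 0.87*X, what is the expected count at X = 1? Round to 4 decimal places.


Linear predictor: eta = -1.16 + (0.87)(1) = -0.2900.
Expected count: mu = exp(-0.2900) = 0.7483.

0.7483


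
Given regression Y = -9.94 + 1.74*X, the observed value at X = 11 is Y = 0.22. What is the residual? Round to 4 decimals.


Compute yhat = -9.94 + (1.74)(11) = 9.2000.
Residual = actual - predicted = 0.22 - 9.2000 = -8.9800.

-8.9800


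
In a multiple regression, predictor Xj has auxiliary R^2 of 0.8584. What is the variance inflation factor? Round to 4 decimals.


Using VIF = 1/(1 - R^2_j):
1 - 0.8584 = 0.1416.
VIF = 7.0621.

7.0621


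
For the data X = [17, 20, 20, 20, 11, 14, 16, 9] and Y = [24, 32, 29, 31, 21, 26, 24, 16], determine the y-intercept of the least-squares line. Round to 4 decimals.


First find the slope: b1 = 1.1695.
Means: xbar = 15.8750, ybar = 25.3750.
b0 = ybar - b1 * xbar = 25.3750 - 1.1695 * 15.8750 = 6.8099.

6.8099


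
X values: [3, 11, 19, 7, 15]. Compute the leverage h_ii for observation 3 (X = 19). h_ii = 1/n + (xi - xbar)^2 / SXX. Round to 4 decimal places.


Mean of X: xbar = 11.0000.
SXX = 160.0000.
For X = 19: h = 1/5 + (19 - 11.0000)^2/160.0000 = 0.6000.

0.6000


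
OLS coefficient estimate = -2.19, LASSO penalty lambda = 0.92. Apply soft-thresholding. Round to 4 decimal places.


Check: |-2.19| = 2.19 vs lambda = 0.92.
Since |beta| > lambda, coefficient = sign(beta)*(|beta| - lambda) = -1.2700.
Soft-thresholded coefficient = -1.2700.

-1.2700


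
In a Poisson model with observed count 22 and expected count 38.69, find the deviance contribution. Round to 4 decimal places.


y/mu = 22/38.69 = 0.568622 (approx.), and ln(22/38.69) = -0.564539.
y * ln(y/mu) = 22 * -0.564539 = -12.419858.
y - mu = -16.69.
D = 2 * (-12.419858 - -16.69) = 8.540284, which rounds to 8.5403.

8.5403


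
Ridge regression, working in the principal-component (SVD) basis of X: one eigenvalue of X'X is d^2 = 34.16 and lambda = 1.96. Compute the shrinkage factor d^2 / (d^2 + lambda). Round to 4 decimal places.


Compute the denominator: 34.16 + 1.96 = 36.1200.
Shrinkage factor = 34.16 / 36.1200 = 0.9457.

0.9457


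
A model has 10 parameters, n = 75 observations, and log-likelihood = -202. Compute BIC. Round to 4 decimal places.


k * ln(n) = 10 * ln(75) = 10 * 4.317488 = 43.174880.
-2 * loglik = -2 * (-202) = 404.
BIC = 43.174880 + 404 = 447.174880, which rounds to 447.1749.

447.1749


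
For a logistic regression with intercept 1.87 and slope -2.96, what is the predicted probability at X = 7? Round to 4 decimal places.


Compute z = 1.87 + (-2.96)(7) = -18.8500.
exp(-z) = 153621140.0897.
P = 1/(1 + 153621140.0897) = 0.0000.

0.0000


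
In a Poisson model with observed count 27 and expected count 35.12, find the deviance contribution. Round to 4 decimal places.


y/mu = 27/35.12 = 0.768793 (approx.), and ln(27/35.12) = -0.262934.
y * ln(y/mu) = 27 * -0.262934 = -7.099218.
y - mu = -8.12.
D = 2 * (-7.099218 - -8.12) = 2.041564, which rounds to 2.0416.

2.0416


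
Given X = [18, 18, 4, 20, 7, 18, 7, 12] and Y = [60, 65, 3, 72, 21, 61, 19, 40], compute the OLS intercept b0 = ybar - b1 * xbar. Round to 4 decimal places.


Compute b1 = 4.0540 from the OLS formula.
With xbar = 13.0000 and ybar = 42.6250, the intercept is:
b0 = 42.6250 - 4.0540 * 13.0000 = -10.0764.

-10.0764


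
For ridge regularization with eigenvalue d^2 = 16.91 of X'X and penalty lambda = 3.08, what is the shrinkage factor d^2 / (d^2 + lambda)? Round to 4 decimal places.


d^2 + lambda = 16.91 + 3.08 = 19.9900.
Shrinkage factor = 16.91/19.9900 = 0.8459.

0.8459


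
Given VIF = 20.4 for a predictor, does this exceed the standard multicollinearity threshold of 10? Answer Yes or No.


Check: VIF = 20.4 vs threshold = 10.
Since 20.4 >= 10, the answer is Yes.

Yes


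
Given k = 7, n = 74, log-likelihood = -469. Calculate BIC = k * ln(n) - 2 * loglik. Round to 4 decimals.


ln(74) = 4.304065.
k * ln(n) = 7 * 4.304065 = 30.128455.
-2L = 938.
BIC = 30.128455 + 938 = 968.128455, which rounds to 968.1285.

968.1285


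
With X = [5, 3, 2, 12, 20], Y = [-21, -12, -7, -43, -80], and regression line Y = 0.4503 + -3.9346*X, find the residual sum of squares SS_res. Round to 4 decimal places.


For each point, residual = actual - predicted.
Residuals: [-1.7773, -0.6465, 0.4189, 3.7649, -1.7583].
Sum of squared residuals = 21.0183.

21.0183


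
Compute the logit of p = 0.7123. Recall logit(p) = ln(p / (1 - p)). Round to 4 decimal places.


1 - p = 0.2877.
p/(1-p) = 2.4758.
logit = ln(2.4758) = 0.9066.

0.9066


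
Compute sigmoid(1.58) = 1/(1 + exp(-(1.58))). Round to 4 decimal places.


First, exp(-1.5800) = 0.2060.
Then sigma(z) = 1/(1 + 0.2060) = 0.8292.

0.8292


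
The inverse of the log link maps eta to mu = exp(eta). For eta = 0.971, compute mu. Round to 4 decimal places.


The inverse log link gives:
mu = exp(0.971) = 2.6406.

2.6406


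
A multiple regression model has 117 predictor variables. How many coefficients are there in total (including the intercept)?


Each predictor gets one coefficient, plus one intercept.
Total parameters = 117 + 1 = 118.

118


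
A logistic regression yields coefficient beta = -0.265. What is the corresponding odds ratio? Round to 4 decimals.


exp(-0.265) = 0.7672.
So the odds ratio is 0.7672.

0.7672


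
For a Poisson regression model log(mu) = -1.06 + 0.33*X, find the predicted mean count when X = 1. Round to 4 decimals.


Linear predictor: eta = -1.06 + (0.33)(1) = -0.7300.
Expected count: mu = exp(-0.7300) = 0.4819.

0.4819


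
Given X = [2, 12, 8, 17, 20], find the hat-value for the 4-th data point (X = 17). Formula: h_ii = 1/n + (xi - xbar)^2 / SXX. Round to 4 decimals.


Compute xbar = 11.8000 with n = 5 observations.
SXX = 204.8000.
Leverage = 1/5 + (17 - 11.8000)^2/204.8000 = 0.3320.

0.3320


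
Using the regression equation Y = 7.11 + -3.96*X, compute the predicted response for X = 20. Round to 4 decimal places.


Plug X = 20 into Y = 7.11 + -3.96*X:
Y = 7.11 + -79.2000 = -72.0900.

-72.0900


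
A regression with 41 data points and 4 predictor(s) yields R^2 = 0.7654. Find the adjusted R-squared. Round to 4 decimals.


Plug in: Adj R^2 = 1 - (1 - 0.7654) * 40/36.
= 1 - 0.2346 * 40/36
= 1 - 9.3840 / 36
= 1 - 0.2607 = 0.7393.

0.7393


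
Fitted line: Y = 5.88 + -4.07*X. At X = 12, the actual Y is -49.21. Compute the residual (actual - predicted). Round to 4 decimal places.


Fitted value at X = 12 is yhat = 5.88 + -4.07*12 = -42.9600.
Residual = -49.21 - -42.9600 = -6.2500.

-6.2500


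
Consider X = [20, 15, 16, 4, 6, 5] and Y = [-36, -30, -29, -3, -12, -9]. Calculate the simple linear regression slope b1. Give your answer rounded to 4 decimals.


First compute the means: xbar = 11.0000, ybar = -19.8333.
Then S_xx = sum((xi - xbar)^2) = 232.0000.
S_xy = sum((xi - xbar)(yi - ybar)) = -454.0000.
b1 = S_xy / S_xx = -454.0000 / 232.0000 = -1.9569.

-1.9569


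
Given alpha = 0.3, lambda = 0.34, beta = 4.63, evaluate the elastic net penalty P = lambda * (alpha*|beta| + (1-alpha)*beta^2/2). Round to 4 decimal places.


L1 component = 0.3 * |4.63| = 1.3890.
L2 component = 0.7 * 4.63^2 / 2 = 7.5029.
Penalty = 0.34 * (1.3890 + 7.5029) = 0.34 * 8.8919 = 3.0233.

3.0233


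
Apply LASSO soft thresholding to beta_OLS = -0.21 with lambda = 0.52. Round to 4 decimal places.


Absolute value: |-0.21| = 0.21.
Compare to lambda = 0.52.
Since |beta| <= lambda, the coefficient is set to 0.

0.0000


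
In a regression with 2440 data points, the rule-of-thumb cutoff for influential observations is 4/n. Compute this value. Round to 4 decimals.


Using the rule of thumb:
Threshold = 4 / 2440 = 0.0016.

0.0016


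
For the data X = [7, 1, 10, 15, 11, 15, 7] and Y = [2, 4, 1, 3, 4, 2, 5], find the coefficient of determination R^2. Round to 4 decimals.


The fitted line is Y = 4.0213 + -0.1083*X.
SSres = 10.2669, SStot = 12.0000.
R^2 = 1 - SSres/SStot = 0.1444.

0.1444


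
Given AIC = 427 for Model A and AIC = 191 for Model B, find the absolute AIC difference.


|AIC_A - AIC_B| = |427 - 191| = 236.
Model B is preferred (lower AIC).

236


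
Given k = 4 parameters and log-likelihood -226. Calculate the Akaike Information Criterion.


Compute:
2k = 2*4 = 8.
-2*loglik = -2*(-226) = 452.
AIC = 8 + 452 = 460.

460


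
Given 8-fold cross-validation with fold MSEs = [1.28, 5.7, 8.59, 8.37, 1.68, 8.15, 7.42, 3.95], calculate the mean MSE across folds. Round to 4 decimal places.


Sum of fold MSEs = 45.1400.
Average = 45.1400 / 8 = 5.6425.

5.6425


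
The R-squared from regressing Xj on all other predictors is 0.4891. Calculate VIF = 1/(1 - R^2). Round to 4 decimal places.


Denominator: 1 - 0.4891 = 0.5109.
VIF = 1 / 0.5109 = 1.9573.

1.9573


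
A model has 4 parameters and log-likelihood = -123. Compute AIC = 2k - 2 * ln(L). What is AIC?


AIC = 2k - 2*loglik = 2(4) - 2(-123).
= 8 + 246 = 254.

254


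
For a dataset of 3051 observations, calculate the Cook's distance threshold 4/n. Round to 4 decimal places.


Cook's distance cutoff = 4/n = 4/3051.
= 0.0013.

0.0013


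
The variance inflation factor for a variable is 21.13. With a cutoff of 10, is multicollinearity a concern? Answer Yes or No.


The threshold is 10.
VIF = 21.13 is >= 10.
Multicollinearity indication: Yes.

Yes


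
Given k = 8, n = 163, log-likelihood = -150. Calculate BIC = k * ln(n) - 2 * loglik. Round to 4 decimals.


ln(163) = 5.093750.
k * ln(n) = 8 * 5.093750 = 40.750000.
-2L = 300.
BIC = 40.750000 + 300 = 340.750000, which rounds to 340.7500.

340.7500


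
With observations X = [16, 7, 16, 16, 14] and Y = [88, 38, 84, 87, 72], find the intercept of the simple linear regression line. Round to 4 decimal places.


First find the slope: b1 = 5.3586.
Means: xbar = 13.8000, ybar = 73.8000.
b0 = ybar - b1 * xbar = 73.8000 - 5.3586 * 13.8000 = -0.1480.

-0.1480


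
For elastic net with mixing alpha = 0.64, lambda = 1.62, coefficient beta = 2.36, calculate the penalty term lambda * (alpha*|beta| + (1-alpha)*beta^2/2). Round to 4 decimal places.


L1 component = 0.64 * |2.36| = 1.5104.
L2 component = 0.36 * 2.36^2 / 2 = 1.0025.
Penalty = 1.62 * (1.5104 + 1.0025) = 1.62 * 2.5129 = 4.0709.

4.0709


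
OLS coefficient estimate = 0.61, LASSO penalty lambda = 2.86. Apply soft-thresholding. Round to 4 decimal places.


Check: |0.61| = 0.61 vs lambda = 2.86.
Since |beta| <= lambda, the coefficient is set to 0.
Soft-thresholded coefficient = 0.0000.

0.0000


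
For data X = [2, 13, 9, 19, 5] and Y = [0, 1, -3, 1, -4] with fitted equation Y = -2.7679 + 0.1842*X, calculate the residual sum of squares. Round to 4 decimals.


For each point, residual = actual - predicted.
Residuals: [2.3995, 1.3733, -1.8899, 0.2681, -2.1531].
Sum of squared residuals = 15.9230.

15.9230


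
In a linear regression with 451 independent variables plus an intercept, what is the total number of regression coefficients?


Total coefficients = number of predictors + 1 (for the intercept).
= 451 + 1 = 452.

452


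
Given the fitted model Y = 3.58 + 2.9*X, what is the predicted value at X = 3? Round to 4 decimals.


Substitute X = 3 into the equation:
Y = 3.58 + 2.9 * 3 = 3.58 + 8.7000 = 12.2800.

12.2800


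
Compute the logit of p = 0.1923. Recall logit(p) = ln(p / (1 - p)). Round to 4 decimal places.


1 - p = 0.8077.
p/(1-p) = 0.2381.
logit = ln(0.2381) = -1.4351.

-1.4351


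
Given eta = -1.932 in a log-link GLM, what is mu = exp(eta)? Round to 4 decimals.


mu = exp(eta) = exp(-1.932).
= 0.1449.

0.1449


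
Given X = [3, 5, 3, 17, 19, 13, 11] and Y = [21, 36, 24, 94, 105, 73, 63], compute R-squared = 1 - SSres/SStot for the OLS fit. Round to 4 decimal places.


Fit the OLS line: b0 = 8.0859, b1 = 5.0620.
SSres = 14.4196.
SStot = 6749.7143.
R^2 = 1 - 14.4196/6749.7143 = 0.9979.

0.9979


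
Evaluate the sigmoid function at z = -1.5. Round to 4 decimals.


exp(1.5000) = 4.4817.
1 + exp(-z) = 5.4817.
sigmoid = 1/5.4817 = 0.1824.

0.1824


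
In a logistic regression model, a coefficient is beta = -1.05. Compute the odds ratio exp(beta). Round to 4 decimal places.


The odds ratio is computed as:
OR = e^(-1.05) = 0.3499.

0.3499


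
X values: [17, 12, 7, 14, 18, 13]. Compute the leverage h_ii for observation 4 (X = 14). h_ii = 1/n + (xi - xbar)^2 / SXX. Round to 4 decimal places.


Compute xbar = 13.5000 with n = 6 observations.
SXX = 77.5000.
Leverage = 1/6 + (14 - 13.5000)^2/77.5000 = 0.1699.

0.1699


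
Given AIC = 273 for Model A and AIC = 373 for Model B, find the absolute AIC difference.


Compute |273 - 373| = 100.
Model A has the smaller AIC.

100


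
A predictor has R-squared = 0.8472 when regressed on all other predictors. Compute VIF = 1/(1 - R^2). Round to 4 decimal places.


VIF = 1 / (1 - 0.8472).
= 1 / 0.1528 = 6.5445.

6.5445


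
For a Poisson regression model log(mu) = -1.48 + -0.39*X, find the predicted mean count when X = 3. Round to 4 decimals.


eta = -1.48 + -0.39 * 3 = -2.6500.
mu = exp(-2.6500) = 0.0707.

0.0707


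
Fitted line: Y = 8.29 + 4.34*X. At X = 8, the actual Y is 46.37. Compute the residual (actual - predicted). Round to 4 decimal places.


Fitted value at X = 8 is yhat = 8.29 + 4.34*8 = 43.0100.
Residual = 46.37 - 43.0100 = 3.3600.

3.3600


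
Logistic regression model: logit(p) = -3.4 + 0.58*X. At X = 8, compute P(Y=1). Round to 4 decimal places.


Compute z = -3.4 + (0.58)(8) = 1.2400.
exp(-z) = 0.2894.
P = 1/(1 + 0.2894) = 0.7756.

0.7756


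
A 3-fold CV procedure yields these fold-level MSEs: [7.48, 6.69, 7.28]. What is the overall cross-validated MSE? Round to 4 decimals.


Sum of fold MSEs = 21.4500.
Average = 21.4500 / 3 = 7.1500.

7.1500


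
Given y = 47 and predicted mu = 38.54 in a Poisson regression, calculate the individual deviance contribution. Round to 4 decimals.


Compute y*ln(y/mu) = 47*ln(47/38.54) = 47*0.198451 = 9.327197.
y - mu = 8.46.
D = 2*(9.327197 - (8.46)) = 1.734394, which rounds to 1.7344.

1.7344


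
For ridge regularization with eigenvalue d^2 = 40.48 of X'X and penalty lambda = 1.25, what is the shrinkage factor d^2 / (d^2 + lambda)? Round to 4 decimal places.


Denominator = d^2 + lambda = 40.48 + 1.25 = 41.7300.
Shrinkage = 40.48 / 41.7300 = 0.9700.

0.9700


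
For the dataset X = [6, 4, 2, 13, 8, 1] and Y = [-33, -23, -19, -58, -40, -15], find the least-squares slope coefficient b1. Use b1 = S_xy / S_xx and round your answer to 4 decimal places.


First compute the means: xbar = 5.6667, ybar = -31.3333.
Then S_xx = sum((xi - xbar)^2) = 97.3333.
S_xy = sum((xi - xbar)(yi - ybar)) = -351.6667.
b1 = S_xy / S_xx = -351.6667 / 97.3333 = -3.6130.

-3.6130


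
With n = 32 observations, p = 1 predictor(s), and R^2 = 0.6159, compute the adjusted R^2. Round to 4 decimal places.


Plug in: Adj R^2 = 1 - (1 - 0.6159) * 31/30.
= 1 - 0.3841 * 31/30
= 1 - 11.9071 / 30
= 1 - 0.3969 = 0.6031.

0.6031


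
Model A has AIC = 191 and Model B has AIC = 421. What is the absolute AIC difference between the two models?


|AIC_A - AIC_B| = |191 - 421| = 230.
Model A is preferred (lower AIC).

230


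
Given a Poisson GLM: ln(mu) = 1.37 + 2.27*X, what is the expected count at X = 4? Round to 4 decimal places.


eta = 1.37 + 2.27 * 4 = 10.4500.
mu = exp(10.4500) = 34544.3747.

34544.3747


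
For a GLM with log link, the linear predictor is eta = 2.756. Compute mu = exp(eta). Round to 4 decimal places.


Apply the inverse link:
mu = e^2.756 = 15.7368.

15.7368


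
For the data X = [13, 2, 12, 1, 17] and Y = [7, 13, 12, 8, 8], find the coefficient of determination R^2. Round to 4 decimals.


After computing the OLS fit (b0=10.8030, b1=-0.1337):
SSres = 25.5911, SStot = 29.2000.
R^2 = 1 - 25.5911/29.2000 = 0.1236.

0.1236


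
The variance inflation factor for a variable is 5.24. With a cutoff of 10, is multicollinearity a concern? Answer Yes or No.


The threshold is 10.
VIF = 5.24 is < 10.
Multicollinearity indication: No.

No


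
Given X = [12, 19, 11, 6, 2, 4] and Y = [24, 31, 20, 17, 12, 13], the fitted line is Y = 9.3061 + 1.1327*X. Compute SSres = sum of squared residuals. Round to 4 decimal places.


Compute predicted values, then residuals = yi - yhat_i.
Residuals: [1.1015, 0.1726, -1.7658, 0.8977, 0.4285, -0.8369].
SSres = sum(residual^2) = 6.0510.

6.0510


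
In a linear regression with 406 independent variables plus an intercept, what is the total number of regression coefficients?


Each predictor gets one coefficient, plus one intercept.
Total parameters = 406 + 1 = 407.

407


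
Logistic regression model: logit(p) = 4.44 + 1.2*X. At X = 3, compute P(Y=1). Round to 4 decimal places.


Compute z = 4.44 + (1.2)(3) = 8.0400.
exp(-z) = 0.0003.
P = 1/(1 + 0.0003) = 0.9997.

0.9997


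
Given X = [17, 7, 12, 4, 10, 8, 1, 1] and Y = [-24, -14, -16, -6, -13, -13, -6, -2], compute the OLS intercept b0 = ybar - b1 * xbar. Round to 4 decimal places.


The slope is b1 = -1.2103.
Sample means are xbar = 7.5000 and ybar = -11.7500.
Intercept: b0 = -11.7500 - (-1.2103)(7.5000) = -2.6729.

-2.6729


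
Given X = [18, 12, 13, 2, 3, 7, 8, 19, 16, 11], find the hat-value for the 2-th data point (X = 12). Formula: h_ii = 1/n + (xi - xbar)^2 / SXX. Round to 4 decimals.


Mean of X: xbar = 10.9000.
SXX = 312.9000.
For X = 12: h = 1/10 + (12 - 10.9000)^2/312.9000 = 0.1039.

0.1039


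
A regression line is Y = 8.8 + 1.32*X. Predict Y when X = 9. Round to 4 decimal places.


Predicted value:
Y = 8.8 + (1.32)(9) = 8.8 + 11.8800 = 20.6800.

20.6800


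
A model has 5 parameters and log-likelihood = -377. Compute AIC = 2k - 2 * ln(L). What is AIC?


Compute:
2k = 2*5 = 10.
-2*loglik = -2*(-377) = 754.
AIC = 10 + 754 = 764.

764


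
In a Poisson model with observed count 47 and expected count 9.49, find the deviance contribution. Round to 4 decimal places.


y/mu = 47/9.49 = 4.952582 (approx.), and ln(47/9.49) = 1.599909.
y * ln(y/mu) = 47 * 1.599909 = 75.195723.
y - mu = 37.51.
D = 2 * (75.195723 - 37.51) = 75.371446, which rounds to 75.3714.

75.3714


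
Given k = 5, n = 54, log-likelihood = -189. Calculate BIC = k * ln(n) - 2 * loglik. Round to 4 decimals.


Compute k*ln(n) = 5*ln(54) = 5*3.988984 = 19.944920.
Then -2*loglik = 378.
BIC = 19.944920 + 378 = 397.944920, which rounds to 397.9449.

397.9449


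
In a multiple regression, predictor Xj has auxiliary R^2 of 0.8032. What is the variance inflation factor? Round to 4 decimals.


VIF = 1 / (1 - 0.8032).
= 1 / 0.1968 = 5.0813.

5.0813


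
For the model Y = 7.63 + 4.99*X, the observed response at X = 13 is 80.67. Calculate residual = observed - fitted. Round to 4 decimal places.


Fitted value at X = 13 is yhat = 7.63 + 4.99*13 = 72.5000.
Residual = 80.67 - 72.5000 = 8.1700.

8.1700


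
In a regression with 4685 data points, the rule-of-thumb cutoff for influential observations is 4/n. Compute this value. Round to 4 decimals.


The threshold is 4/n.
4/4685 = 0.0009.

0.0009


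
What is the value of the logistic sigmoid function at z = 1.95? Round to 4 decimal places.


exp(-1.9500) = 0.1423.
1 + exp(-z) = 1.1423.
sigmoid = 1/1.1423 = 0.8754.

0.8754


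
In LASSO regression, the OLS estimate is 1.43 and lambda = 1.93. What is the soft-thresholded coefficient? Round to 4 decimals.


Absolute value: |1.43| = 1.43.
Compare to lambda = 1.93.
Since |beta| <= lambda, the coefficient is set to 0.

0.0000


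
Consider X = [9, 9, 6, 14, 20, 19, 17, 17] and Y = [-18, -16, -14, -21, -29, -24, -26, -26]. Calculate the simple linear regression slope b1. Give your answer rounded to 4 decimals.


The sample means are xbar = 13.8750 and ybar = -21.7500.
Compute S_xx = 192.8750 and S_xy = -189.7500.
Slope b1 = S_xy / S_xx = -189.7500 / 192.8750 = -0.9838.

-0.9838


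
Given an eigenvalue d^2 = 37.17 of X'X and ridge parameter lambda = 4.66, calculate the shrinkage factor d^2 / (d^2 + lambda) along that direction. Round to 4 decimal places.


Denominator = d^2 + lambda = 37.17 + 4.66 = 41.8300.
Shrinkage = 37.17 / 41.8300 = 0.8886.

0.8886


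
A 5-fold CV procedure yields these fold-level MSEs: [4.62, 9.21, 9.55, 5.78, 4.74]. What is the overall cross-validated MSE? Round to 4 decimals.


Total MSE across folds = 33.9000.
CV-MSE = 33.9000/5 = 6.7800.

6.7800


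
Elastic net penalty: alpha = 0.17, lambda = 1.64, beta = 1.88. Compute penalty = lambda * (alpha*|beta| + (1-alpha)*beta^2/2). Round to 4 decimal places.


alpha * |beta| = 0.17 * 1.88 = 0.3196.
(1-alpha) * beta^2/2 = 0.83 * 3.5344/2 = 1.4668.
Total = 1.64 * (0.3196 + 1.4668) = 2.9297.

2.9297


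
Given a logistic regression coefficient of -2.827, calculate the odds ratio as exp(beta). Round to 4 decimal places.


The odds ratio is computed as:
OR = e^(-2.827) = 0.0592.

0.0592


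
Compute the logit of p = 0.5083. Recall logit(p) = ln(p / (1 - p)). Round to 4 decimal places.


1 - p = 0.4917.
p/(1-p) = 1.0338.
logit = ln(1.0338) = 0.0332.

0.0332


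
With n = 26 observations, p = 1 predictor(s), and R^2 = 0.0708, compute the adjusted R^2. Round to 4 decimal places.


Adjusted R^2 = 1 - (1 - R^2) * (n-1)/(n-p-1).
(1 - R^2) = 0.9292.
(n-1)/(n-p-1) = 25/24.
(1 - R^2) * (n-1) = 0.9292 * 25 = 23.2300.
Divide by (n-p-1): 23.2300 / 24 = 0.9679.
Adj R^2 = 1 - 0.9679 = 0.0321.

0.0321


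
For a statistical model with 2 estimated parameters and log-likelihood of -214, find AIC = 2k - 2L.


Compute:
2k = 2*2 = 4.
-2*loglik = -2*(-214) = 428.
AIC = 4 + 428 = 432.

432


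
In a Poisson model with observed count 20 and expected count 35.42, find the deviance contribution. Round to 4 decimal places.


Compute y*ln(y/mu) = 20*ln(20/35.42) = 20*-0.571544 = -11.430880.
y - mu = -15.42.
D = 2*(-11.430880 - (-15.42)) = 7.978240, which rounds to 7.9782.

7.9782


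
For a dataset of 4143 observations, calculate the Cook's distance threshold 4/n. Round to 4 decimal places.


Using the rule of thumb:
Threshold = 4 / 4143 = 0.0010.

0.0010


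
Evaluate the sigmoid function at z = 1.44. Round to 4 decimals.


Compute exp(-1.4400) = 0.2369.
Sigmoid = 1 / (1 + 0.2369) = 1 / 1.2369 = 0.8085.

0.8085


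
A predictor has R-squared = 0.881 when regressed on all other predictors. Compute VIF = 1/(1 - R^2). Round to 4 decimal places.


Denominator: 1 - 0.881 = 0.119.
VIF = 1 / 0.119 = 8.4034.

8.4034


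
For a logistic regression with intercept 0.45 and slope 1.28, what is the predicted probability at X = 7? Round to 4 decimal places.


z = 0.45 + 1.28 * 7 = 9.4100.
Sigmoid: P = 1 / (1 + exp(-9.4100)) = 0.9999.

0.9999


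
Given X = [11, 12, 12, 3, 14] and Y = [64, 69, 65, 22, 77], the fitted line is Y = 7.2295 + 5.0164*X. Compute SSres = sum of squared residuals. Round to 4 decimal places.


Compute predicted values, then residuals = yi - yhat_i.
Residuals: [1.5901, 1.5737, -2.4263, -0.2787, -0.4591].
SSres = sum(residual^2) = 11.1803.

11.1803


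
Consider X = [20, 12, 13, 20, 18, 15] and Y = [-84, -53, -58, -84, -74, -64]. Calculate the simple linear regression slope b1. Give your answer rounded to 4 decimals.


The sample means are xbar = 16.3333 and ybar = -69.5000.
Compute S_xx = 61.3333 and S_xy = -231.0000.
Slope b1 = S_xy / S_xx = -231.0000 / 61.3333 = -3.7663.

-3.7663


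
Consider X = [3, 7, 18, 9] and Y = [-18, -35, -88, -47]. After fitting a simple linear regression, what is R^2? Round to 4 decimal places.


The fitted line is Y = -3.5652 + -4.6957*X.
SSres = 3.5652, SStot = 2666.0000.
R^2 = 1 - SSres/SStot = 0.9987.

0.9987


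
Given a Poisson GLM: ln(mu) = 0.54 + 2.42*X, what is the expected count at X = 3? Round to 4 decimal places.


eta = 0.54 + 2.42 * 3 = 7.8000.
mu = exp(7.8000) = 2440.6020.

2440.6020


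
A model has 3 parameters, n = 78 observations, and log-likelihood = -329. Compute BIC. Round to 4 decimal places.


k * ln(n) = 3 * ln(78) = 3 * 4.356709 = 13.070127.
-2 * loglik = -2 * (-329) = 658.
BIC = 13.070127 + 658 = 671.070127, which rounds to 671.0701.

671.0701


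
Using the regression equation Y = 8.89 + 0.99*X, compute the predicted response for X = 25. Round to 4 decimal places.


Predicted value:
Y = 8.89 + (0.99)(25) = 8.89 + 24.7500 = 33.6400.

33.6400


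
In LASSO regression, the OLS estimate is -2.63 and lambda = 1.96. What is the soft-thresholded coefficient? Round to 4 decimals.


|beta_OLS| = 2.63.
lambda = 1.96.
Since |beta| > lambda, coefficient = sign(beta)*(|beta| - lambda) = -0.6700.
Result = -0.6700.

-0.6700


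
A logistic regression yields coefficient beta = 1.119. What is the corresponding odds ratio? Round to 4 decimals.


exp(1.119) = 3.0618.
So the odds ratio is 3.0618.

3.0618


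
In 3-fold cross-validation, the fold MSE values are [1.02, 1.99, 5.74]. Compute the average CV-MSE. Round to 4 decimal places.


Sum of fold MSEs = 8.7500.
Average = 8.7500 / 3 = 2.9167.

2.9167


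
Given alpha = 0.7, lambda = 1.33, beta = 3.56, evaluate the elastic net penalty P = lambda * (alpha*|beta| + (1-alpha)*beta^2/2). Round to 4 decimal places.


L1 component = 0.7 * |3.56| = 2.4920.
L2 component = 0.3 * 3.56^2 / 2 = 1.9010.
Penalty = 1.33 * (2.4920 + 1.9010) = 1.33 * 4.3930 = 5.8427.

5.8427


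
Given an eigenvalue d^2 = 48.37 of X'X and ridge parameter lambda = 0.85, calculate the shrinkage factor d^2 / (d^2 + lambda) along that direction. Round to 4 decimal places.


Denominator = d^2 + lambda = 48.37 + 0.85 = 49.2200.
Shrinkage = 48.37 / 49.2200 = 0.9827.

0.9827


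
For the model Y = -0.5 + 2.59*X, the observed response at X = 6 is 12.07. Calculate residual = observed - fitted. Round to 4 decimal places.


Predicted = -0.5 + 2.59 * 6 = 15.0400.
Residual = 12.07 - 15.0400 = -2.9700.

-2.9700


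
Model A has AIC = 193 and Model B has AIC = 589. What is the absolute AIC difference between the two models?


Absolute difference = |193 - 589| = 396.
The model with lower AIC (A) is preferred.

396


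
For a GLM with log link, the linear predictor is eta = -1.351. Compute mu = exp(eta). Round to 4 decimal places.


mu = exp(eta) = exp(-1.351).
= 0.2590.

0.2590


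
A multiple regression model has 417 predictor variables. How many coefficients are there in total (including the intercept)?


Including the intercept, the model has 417 predictor coefficients + 1 intercept.
Total = 418.

418


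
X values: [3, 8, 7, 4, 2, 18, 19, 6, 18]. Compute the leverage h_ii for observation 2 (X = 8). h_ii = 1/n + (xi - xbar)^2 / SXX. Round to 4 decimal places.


Compute xbar = 9.4444 with n = 9 observations.
SXX = 384.2222.
Leverage = 1/9 + (8 - 9.4444)^2/384.2222 = 0.1165.

0.1165


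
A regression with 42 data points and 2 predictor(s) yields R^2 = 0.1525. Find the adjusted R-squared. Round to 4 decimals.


Using the formula:
(1 - 0.1525) = 0.8475.
Multiply by 41/39: 0.8475 * 41 = 34.7475, then 34.7475 / 39 = 0.8910.
Adj R^2 = 1 - 0.8910 = 0.1090.

0.1090


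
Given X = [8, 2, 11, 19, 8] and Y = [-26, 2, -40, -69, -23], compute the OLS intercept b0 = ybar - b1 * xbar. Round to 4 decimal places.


First find the slope: b1 = -4.1867.
Means: xbar = 9.6000, ybar = -31.2000.
b0 = ybar - b1 * xbar = -31.2000 - -4.1867 * 9.6000 = 8.9922.

8.9922


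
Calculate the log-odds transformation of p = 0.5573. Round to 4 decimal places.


1 - p = 0.4427.
p/(1-p) = 1.2589.
logit = ln(1.2589) = 0.2302.

0.2302


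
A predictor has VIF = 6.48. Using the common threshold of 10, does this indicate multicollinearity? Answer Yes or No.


Check: VIF = 6.48 vs threshold = 10.
Since 6.48 < 10, the answer is No.

No


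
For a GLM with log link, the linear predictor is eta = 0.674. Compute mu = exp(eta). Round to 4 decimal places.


Apply the inverse link:
mu = e^0.674 = 1.9621.

1.9621


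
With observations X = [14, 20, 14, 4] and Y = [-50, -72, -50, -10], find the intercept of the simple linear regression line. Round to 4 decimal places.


Compute b1 = -3.8939 from the OLS formula.
With xbar = 13.0000 and ybar = -45.5000, the intercept is:
b0 = -45.5000 - -3.8939 * 13.0000 = 5.1212.

5.1212


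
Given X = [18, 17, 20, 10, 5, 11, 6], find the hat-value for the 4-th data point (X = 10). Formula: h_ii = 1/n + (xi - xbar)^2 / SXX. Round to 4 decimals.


n = 7, xbar = 12.4286.
SXX = sum((xi - xbar)^2) = 213.7143.
h = 1/7 + (10 - 12.4286)^2 / 213.7143 = 0.1705.

0.1705


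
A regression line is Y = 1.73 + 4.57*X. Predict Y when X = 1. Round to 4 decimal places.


Substitute X = 1 into the equation:
Y = 1.73 + 4.57 * 1 = 1.73 + 4.5700 = 6.3000.

6.3000


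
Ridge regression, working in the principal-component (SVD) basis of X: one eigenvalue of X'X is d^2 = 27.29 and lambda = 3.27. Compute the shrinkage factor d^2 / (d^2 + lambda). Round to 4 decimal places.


Denominator = d^2 + lambda = 27.29 + 3.27 = 30.5600.
Shrinkage = 27.29 / 30.5600 = 0.8930.

0.8930


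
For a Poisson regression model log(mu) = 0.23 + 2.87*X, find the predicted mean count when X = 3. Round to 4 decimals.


eta = 0.23 + 2.87 * 3 = 8.8400.
mu = exp(8.8400) = 6904.9926.

6904.9926


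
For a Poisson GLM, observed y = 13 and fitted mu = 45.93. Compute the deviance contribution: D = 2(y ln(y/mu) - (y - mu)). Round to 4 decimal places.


Compute y*ln(y/mu) = 13*ln(13/45.93) = 13*-1.262169 = -16.408197.
y - mu = -32.93.
D = 2*(-16.408197 - (-32.93)) = 33.043606, which rounds to 33.0436.

33.0436


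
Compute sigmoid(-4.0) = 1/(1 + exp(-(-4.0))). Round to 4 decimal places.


exp(4.0000) = 54.5982.
1 + exp(-z) = 55.5982.
sigmoid = 1/55.5982 = 0.0180.

0.0180


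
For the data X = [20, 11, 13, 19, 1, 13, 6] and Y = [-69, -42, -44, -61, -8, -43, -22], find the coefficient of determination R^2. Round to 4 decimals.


After computing the OLS fit (b0=-4.5534, b1=-3.0979):
SSres = 28.8131, SStot = 2647.4286.
R^2 = 1 - 28.8131/2647.4286 = 0.9891.

0.9891


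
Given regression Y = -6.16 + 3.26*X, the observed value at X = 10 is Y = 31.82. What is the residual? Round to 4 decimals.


Compute yhat = -6.16 + (3.26)(10) = 26.4400.
Residual = actual - predicted = 31.82 - 26.4400 = 5.3800.

5.3800


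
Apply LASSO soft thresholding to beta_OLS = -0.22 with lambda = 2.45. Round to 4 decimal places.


Absolute value: |-0.22| = 0.22.
Compare to lambda = 2.45.
Since |beta| <= lambda, the coefficient is set to 0.

0.0000


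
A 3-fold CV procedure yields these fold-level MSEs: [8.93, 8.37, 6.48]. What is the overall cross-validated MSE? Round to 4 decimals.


Add all fold MSEs: 23.7800.
Divide by k = 3: 23.7800/3 = 7.9267.

7.9267


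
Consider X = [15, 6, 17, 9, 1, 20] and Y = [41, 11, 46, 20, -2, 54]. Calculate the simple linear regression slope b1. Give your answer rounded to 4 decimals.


Calculate xbar = 11.3333, ybar = 28.3333.
S_xx = 261.3333, S_xy = 794.3333.
Using b1 = S_xy / S_xx = 794.3333 / 261.3333, we get b1 = 3.0395.

3.0395


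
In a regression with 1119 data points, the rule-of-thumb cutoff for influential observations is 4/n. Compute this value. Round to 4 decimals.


The threshold is 4/n.
4/1119 = 0.0036.

0.0036


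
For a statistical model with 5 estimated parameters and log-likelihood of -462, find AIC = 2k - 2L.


Compute:
2k = 2*5 = 10.
-2*loglik = -2*(-462) = 924.
AIC = 10 + 924 = 934.

934


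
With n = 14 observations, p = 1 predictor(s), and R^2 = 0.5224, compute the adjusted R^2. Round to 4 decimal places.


Adjusted R^2 = 1 - (1 - R^2) * (n-1)/(n-p-1).
(1 - R^2) = 0.4776.
(n-1)/(n-p-1) = 13/12.
(1 - R^2) * (n-1) = 0.4776 * 13 = 6.2088.
Divide by (n-p-1): 6.2088 / 12 = 0.5174.
Adj R^2 = 1 - 0.5174 = 0.4826.

0.4826


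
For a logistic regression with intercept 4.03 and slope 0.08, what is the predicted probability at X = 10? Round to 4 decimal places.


Linear predictor: z = 4.03 + 0.08 * 10 = 4.8300.
P = 1/(1 + exp(-4.8300)) = 1/(1 + 0.0080) = 0.9921.

0.9921


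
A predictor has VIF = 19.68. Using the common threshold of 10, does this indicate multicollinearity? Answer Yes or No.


Check: VIF = 19.68 vs threshold = 10.
Since 19.68 >= 10, the answer is Yes.

Yes


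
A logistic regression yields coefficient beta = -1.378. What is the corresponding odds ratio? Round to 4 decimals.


The odds ratio is computed as:
OR = e^(-1.378) = 0.2521.

0.2521


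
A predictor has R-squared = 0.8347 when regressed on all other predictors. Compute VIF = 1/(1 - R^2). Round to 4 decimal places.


Denominator: 1 - 0.8347 = 0.1653.
VIF = 1 / 0.1653 = 6.0496.

6.0496


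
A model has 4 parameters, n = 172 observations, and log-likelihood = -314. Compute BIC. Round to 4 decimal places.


Compute k*ln(n) = 4*ln(172) = 4*5.147494 = 20.589976.
Then -2*loglik = 628.
BIC = 20.589976 + 628 = 648.589976, which rounds to 648.5900.

648.5900


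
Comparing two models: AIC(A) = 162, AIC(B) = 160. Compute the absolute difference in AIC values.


Absolute difference = |162 - 160| = 2.
The model with lower AIC (B) is preferred.

2


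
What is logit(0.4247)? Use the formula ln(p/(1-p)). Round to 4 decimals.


The odds are p/(1-p) = 0.4247 / 0.5753 = 0.7382.
logit(p) = ln(0.7382) = -0.3035.

-0.3035


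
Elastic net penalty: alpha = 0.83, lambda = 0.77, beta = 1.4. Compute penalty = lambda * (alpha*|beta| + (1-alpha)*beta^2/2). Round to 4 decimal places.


L1 component = 0.83 * |1.4| = 1.1620.
L2 component = 0.17 * 1.4^2 / 2 = 0.1666.
Penalty = 0.77 * (1.1620 + 0.1666) = 0.77 * 1.3286 = 1.0230.

1.0230


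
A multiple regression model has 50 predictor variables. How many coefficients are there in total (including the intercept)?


Total coefficients = number of predictors + 1 (for the intercept).
= 50 + 1 = 51.

51


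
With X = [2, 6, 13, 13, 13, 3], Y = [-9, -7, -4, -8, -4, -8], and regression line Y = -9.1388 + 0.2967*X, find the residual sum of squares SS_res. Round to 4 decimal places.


Predicted values from Y = -9.1388 + 0.2967*X.
Residuals: [-0.4546, 0.3586, 1.2817, -2.7183, 1.2817, 0.2487].
SSres = 11.0718.

11.0718


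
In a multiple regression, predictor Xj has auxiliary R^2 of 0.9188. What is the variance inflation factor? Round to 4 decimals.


VIF = 1 / (1 - 0.9188).
= 1 / 0.0812 = 12.3153.

12.3153


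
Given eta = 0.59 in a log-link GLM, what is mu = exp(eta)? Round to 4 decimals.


Apply the inverse link:
mu = e^0.59 = 1.8040.

1.8040


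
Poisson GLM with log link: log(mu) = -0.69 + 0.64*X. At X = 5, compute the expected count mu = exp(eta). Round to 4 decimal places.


Compute eta = -0.69 + 0.64 * 5 = 2.5100.
Apply inverse link: mu = e^2.5100 = 12.3049.

12.3049


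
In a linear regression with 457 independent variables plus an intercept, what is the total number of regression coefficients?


Each predictor gets one coefficient, plus one intercept.
Total parameters = 457 + 1 = 458.

458


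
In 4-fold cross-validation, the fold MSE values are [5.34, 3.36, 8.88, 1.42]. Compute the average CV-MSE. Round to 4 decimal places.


Sum of fold MSEs = 19.0000.
Average = 19.0000 / 4 = 4.7500.

4.7500


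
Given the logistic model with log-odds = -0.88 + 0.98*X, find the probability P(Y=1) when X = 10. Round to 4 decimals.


Linear predictor: z = -0.88 + 0.98 * 10 = 8.9200.
P = 1/(1 + exp(-8.9200)) = 1/(1 + 0.0001) = 0.9999.

0.9999


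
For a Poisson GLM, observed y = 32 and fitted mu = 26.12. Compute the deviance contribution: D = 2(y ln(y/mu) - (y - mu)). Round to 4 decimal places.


Compute y*ln(y/mu) = 32*ln(32/26.12) = 32*0.203035 = 6.497120.
y - mu = 5.88.
D = 2*(6.497120 - (5.88)) = 1.234240, which rounds to 1.2342.

1.2342


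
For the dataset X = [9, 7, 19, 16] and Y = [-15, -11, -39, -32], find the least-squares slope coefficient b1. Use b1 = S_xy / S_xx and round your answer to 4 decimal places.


The sample means are xbar = 12.7500 and ybar = -24.2500.
Compute S_xx = 96.7500 and S_xy = -228.2500.
Slope b1 = S_xy / S_xx = -228.2500 / 96.7500 = -2.3592.

-2.3592


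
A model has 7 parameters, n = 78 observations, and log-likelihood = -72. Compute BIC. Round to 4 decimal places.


ln(78) = 4.356709.
k * ln(n) = 7 * 4.356709 = 30.496963.
-2L = 144.
BIC = 30.496963 + 144 = 174.496963, which rounds to 174.4970.

174.4970


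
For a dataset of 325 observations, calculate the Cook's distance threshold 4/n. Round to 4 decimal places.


Cook's distance cutoff = 4/n = 4/325.
= 0.0123.

0.0123


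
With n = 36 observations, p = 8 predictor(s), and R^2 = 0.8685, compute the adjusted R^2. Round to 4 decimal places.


Using the formula:
(1 - 0.8685) = 0.1315.
Multiply by 35/27: 0.1315 * 35 = 4.6025, then 4.6025 / 27 = 0.1705.
Adj R^2 = 1 - 0.1705 = 0.8295.

0.8295


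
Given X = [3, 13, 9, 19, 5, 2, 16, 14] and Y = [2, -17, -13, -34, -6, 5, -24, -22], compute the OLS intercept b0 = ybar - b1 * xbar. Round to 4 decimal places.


First find the slope: b1 = -2.0877.
Means: xbar = 10.1250, ybar = -13.6250.
b0 = ybar - b1 * xbar = -13.6250 - -2.0877 * 10.1250 = 7.5127.

7.5127


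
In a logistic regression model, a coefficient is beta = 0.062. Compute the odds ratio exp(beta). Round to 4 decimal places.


Odds ratio = exp(beta) = exp(0.062).
= 1.0640.

1.0640


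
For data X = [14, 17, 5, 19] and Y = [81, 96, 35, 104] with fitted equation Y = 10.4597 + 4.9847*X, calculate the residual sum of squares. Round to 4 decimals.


Compute predicted values, then residuals = yi - yhat_i.
Residuals: [0.7545, 0.8004, -0.3832, -1.1690].
SSres = sum(residual^2) = 2.7233.

2.7233


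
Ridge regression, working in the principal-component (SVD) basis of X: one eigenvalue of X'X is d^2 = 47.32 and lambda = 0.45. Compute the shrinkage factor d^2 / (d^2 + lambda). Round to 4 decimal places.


d^2 + lambda = 47.32 + 0.45 = 47.7700.
Shrinkage factor = 47.32/47.7700 = 0.9906.

0.9906


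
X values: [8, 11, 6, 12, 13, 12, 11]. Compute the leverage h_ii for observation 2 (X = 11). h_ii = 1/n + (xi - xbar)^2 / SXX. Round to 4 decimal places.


Mean of X: xbar = 10.4286.
SXX = 37.7143.
For X = 11: h = 1/7 + (11 - 10.4286)^2/37.7143 = 0.1515.

0.1515


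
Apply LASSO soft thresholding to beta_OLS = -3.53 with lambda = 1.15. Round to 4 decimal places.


Absolute value: |-3.53| = 3.53.
Compare to lambda = 1.15.
Since |beta| > lambda, coefficient = sign(beta)*(|beta| - lambda) = -2.3800.

-2.3800


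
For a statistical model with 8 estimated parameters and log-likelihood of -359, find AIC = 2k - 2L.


Compute:
2k = 2*8 = 16.
-2*loglik = -2*(-359) = 718.
AIC = 16 + 718 = 734.

734


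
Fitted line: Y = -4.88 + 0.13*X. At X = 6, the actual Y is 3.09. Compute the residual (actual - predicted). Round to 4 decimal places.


Compute yhat = -4.88 + (0.13)(6) = -4.1000.
Residual = actual - predicted = 3.09 - -4.1000 = 7.1900.

7.1900
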